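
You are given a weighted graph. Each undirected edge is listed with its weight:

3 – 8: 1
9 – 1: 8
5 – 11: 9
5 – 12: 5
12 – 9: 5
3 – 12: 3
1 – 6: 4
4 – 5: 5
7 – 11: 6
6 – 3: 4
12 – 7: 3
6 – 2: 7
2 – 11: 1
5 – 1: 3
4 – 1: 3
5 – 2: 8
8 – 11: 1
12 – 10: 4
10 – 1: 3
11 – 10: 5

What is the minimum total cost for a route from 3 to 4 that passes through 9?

Shortest 3→9: 3 → 12 → 9 = 8
Shortest 9→4: 9 → 1 → 4 = 11
Total via 9: 8 + 11 = 19.

19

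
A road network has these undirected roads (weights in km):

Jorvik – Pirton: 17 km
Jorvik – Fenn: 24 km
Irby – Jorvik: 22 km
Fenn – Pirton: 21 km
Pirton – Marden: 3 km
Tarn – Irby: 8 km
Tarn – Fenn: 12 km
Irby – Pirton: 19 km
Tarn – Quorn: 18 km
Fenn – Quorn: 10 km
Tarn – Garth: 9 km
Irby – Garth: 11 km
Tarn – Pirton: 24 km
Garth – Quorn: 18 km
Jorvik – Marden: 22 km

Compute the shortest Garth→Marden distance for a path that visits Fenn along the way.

Best Garth to Fenn: Garth → Tarn → Fenn costing 21
Best Fenn to Marden: Fenn → Pirton → Marden costing 24
Total via Fenn: 21 + 24 = 45 km.

45 km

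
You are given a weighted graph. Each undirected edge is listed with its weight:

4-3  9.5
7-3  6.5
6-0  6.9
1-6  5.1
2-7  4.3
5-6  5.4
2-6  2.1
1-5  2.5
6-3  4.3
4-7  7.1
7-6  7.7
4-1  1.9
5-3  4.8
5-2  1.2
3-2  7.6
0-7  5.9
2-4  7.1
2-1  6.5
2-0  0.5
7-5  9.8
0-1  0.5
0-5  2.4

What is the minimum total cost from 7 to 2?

Running Dijkstra from 7:
7: 0
2: 4.3  (via 7)
Shortest route: 7 → 2 = 4.3.

4.3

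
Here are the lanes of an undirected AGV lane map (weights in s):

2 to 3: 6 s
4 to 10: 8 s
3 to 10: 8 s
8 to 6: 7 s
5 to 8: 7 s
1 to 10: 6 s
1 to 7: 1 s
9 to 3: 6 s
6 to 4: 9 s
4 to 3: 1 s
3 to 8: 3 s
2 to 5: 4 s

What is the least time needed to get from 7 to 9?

Running Dijkstra from 7:
7: 0
1: 1  (via 7)
10: 7  (via 1)
3: 15  (via 10)
4: 15  (via 10)
8: 18  (via 3)
2: 21  (via 3)
9: 21  (via 3)
Shortest route: 7 → 1 → 10 → 3 → 9 = 21 s.

21 s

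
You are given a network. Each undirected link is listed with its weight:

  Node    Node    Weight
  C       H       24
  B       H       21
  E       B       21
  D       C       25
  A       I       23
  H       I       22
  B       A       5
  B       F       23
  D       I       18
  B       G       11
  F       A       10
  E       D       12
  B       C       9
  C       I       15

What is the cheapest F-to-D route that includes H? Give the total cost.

Best F to H: F → A → B → H costing 36
Best H to D: H → I → D costing 40
Total via H: 36 + 40 = 76.

76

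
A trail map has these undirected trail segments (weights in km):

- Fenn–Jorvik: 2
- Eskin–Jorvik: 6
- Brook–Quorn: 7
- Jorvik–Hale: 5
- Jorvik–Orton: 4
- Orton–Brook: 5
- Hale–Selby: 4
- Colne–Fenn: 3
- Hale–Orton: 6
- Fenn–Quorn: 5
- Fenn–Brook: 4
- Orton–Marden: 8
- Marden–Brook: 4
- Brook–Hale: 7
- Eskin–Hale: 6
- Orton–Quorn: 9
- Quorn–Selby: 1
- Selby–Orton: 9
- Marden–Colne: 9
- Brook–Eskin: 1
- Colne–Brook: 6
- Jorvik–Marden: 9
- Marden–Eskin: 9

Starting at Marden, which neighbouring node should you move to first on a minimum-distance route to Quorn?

Candidate routes:
Marden → Brook → Quorn: 4+7 = 11
Marden → Brook → Fenn → Quorn: 4+4+5 = 13
Marden → Jorvik → Fenn → Quorn: 9+2+5 = 16
Marden → Brook → Eskin → Hale → Selby → Quorn: 4+1+6+4+1 = 16
Cheapest is Marden → Brook → Quorn at 11 km.
So from Marden the first move is to Brook.

Brook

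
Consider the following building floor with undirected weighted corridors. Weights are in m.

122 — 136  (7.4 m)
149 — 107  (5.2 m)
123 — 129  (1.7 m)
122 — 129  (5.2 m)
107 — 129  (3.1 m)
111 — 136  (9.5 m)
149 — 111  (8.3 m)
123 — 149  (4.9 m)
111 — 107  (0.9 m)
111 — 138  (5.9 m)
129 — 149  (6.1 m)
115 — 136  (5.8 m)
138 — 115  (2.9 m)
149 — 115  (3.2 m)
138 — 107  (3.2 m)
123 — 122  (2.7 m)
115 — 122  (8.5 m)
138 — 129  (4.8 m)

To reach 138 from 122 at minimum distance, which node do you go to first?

Compare a few routes:
122 → 129 → 138: 5.2+4.8 = 10
122 → 115 → 138: 8.5+2.9 = 11.4
122 → 123 → 129 → 138: 2.7+1.7+4.8 = 9.2
122 → 123 → 129 → 107 → 138: 2.7+1.7+3.1+3.2 = 10.7
The minimum is 9.2 m via 122 → 123 → 129 → 138.
So from 122 the first move is to 123.

123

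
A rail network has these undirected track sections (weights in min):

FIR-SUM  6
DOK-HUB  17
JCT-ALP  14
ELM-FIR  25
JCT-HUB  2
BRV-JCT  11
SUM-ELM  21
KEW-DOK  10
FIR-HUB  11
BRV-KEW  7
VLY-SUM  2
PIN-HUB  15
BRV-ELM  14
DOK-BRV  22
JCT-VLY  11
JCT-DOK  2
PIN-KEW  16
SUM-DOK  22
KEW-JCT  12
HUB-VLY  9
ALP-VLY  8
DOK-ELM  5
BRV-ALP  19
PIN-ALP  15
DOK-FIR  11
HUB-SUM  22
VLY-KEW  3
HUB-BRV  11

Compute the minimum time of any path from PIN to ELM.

Shortest distances from PIN:
PIN: 0
HUB: 15  (via PIN)
ALP: 15  (via PIN)
KEW: 16  (via PIN)
JCT: 17  (via HUB)
DOK: 19  (via JCT)
VLY: 19  (via KEW)
SUM: 21  (via VLY)
BRV: 23  (via KEW)
ELM: 24  (via DOK)
Shortest route: PIN–HUB–JCT–DOK–ELM = 24 min.

24 min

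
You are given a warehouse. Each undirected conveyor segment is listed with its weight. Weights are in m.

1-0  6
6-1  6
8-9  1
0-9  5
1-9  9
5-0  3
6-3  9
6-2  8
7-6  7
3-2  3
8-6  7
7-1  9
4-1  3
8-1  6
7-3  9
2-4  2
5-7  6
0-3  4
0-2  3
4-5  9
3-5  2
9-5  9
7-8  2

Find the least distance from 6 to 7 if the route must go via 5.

Shortest 6→5: 6 → 3 → 5 = 11
Best 5 to 7: 5 → 7 costing 6
Total via 5: 11 + 6 = 17 m.

17 m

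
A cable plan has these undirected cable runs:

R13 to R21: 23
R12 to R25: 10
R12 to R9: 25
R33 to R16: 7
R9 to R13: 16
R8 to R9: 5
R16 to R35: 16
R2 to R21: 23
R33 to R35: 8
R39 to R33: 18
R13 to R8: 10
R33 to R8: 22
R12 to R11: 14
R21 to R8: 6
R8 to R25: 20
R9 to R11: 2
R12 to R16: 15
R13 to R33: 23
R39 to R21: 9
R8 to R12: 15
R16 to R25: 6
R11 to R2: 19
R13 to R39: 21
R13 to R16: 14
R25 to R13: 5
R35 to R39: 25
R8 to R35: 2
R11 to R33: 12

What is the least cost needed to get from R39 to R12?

30

Settle nodes by increasing distance from R39:
R39: 0
R21: 9  (via R39)
R8: 15  (via R21)
R35: 17  (via R8)
R33: 18  (via R39)
R9: 20  (via R8)
R13: 21  (via R39)
R11: 22  (via R9)
R16: 25  (via R33)
R25: 26  (via R13)
R12: 30  (via R8)
Shortest route: R39–R21–R8–R12 = 30.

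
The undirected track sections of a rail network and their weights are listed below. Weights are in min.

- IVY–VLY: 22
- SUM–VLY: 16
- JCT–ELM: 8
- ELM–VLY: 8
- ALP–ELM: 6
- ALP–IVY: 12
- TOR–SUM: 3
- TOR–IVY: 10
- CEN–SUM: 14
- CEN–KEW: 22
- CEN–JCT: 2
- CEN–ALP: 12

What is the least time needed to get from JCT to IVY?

Settle nodes by increasing distance from JCT:
JCT: 0
CEN: 2  (via JCT)
ELM: 8  (via JCT)
ALP: 14  (via CEN)
VLY: 16  (via ELM)
SUM: 16  (via CEN)
TOR: 19  (via SUM)
KEW: 24  (via CEN)
IVY: 26  (via ALP)
Shortest route: JCT → CEN → ALP → IVY = 26 min.

26 min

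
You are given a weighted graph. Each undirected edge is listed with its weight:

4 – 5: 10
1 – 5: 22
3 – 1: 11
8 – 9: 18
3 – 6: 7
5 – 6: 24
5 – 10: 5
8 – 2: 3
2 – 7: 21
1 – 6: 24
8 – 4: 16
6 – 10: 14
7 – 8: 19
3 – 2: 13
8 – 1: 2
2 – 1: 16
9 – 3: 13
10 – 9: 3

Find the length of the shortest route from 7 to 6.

39

Candidate routes:
7 - 2 - 3 - 6: 21+13+7 = 41
7 - 8 - 2 - 3 - 6: 19+3+13+7 = 42
7 - 2 - 8 - 1 - 3 - 6: 21+3+2+11+7 = 44
7 - 8 - 1 - 3 - 6: 19+2+11+7 = 39
Cheapest is 7 - 8 - 1 - 3 - 6 at 39.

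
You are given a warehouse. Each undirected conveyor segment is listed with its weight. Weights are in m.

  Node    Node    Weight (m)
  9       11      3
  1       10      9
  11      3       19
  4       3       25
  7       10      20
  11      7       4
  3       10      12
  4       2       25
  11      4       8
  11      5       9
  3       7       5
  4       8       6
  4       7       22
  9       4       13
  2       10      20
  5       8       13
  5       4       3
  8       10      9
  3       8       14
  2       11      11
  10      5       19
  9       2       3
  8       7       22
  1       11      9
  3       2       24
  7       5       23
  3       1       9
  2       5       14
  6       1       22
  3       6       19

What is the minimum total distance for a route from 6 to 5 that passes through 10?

Best 6 to 10: 6 → 3 → 10 costing 31
Shortest 10→5: 10 → 8 → 4 → 5 = 18
Total via 10: 31 + 18 = 49 m.

49 m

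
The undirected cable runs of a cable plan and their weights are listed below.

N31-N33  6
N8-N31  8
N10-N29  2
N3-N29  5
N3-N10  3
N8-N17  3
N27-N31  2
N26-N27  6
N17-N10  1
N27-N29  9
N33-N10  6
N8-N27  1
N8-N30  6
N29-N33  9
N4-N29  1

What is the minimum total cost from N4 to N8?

Running Dijkstra from N4:
N4: 0
N29: 1  (via N4)
N10: 3  (via N29)
N17: 4  (via N10)
N3: 6  (via N29)
N8: 7  (via N17)
Shortest route: N4 → N29 → N10 → N17 → N8 = 7.

7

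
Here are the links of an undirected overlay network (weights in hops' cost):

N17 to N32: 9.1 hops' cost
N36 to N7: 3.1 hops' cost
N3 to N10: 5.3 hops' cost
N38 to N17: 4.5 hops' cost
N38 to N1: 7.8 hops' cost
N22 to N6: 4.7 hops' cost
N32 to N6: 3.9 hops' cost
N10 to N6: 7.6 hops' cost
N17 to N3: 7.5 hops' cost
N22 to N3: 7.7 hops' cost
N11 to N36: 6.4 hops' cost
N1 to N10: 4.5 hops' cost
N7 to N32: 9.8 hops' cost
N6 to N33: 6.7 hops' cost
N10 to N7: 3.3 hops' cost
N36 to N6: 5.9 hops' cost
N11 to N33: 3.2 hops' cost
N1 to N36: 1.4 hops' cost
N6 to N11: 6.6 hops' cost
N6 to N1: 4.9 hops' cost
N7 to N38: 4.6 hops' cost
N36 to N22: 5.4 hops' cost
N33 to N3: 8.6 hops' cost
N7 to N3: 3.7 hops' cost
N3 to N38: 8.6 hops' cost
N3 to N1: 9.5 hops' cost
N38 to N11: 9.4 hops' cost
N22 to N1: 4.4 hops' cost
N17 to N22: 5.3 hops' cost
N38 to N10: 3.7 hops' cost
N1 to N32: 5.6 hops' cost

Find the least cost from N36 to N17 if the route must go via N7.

Shortest N36→N7: N36–N7 = 3.1
Shortest N7→N17: N7–N38–N17 = 9.1
Total via N7: 3.1 + 9.1 = 12.2 hops' cost.

12.2 hops' cost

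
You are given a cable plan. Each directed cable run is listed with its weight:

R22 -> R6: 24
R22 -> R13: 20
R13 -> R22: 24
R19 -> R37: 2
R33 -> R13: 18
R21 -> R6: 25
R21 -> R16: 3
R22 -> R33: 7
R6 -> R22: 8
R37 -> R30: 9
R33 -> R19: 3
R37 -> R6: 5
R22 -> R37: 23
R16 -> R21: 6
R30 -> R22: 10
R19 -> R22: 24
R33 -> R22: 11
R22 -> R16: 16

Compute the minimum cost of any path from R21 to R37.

45

Running Dijkstra from R21:
R21: 0
R16: 3  (via R21)
R6: 25  (via R21)
R22: 33  (via R6)
R33: 40  (via R22)
R19: 43  (via R33)
R37: 45  (via R19)
Shortest route: R21–R6–R22–R33–R19–R37 = 45.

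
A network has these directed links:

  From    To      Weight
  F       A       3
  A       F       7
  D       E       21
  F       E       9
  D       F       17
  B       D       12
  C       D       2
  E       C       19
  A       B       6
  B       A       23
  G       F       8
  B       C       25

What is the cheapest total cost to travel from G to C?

36

Enumerating some paths:
G - F - A - B - C: 8+3+6+25 = 42
G - F - E - C: 8+9+19 = 36
Cheapest is G - F - E - C at 36.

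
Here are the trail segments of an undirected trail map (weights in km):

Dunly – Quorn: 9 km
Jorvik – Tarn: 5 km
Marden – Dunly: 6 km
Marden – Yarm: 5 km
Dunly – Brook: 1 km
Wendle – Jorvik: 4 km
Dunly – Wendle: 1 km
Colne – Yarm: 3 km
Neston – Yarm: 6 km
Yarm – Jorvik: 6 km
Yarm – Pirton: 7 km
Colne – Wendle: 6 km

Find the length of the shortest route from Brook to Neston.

17 km

Enumerating some paths:
Brook → Dunly → Wendle → Jorvik → Yarm → Neston: 1+1+4+6+6 = 18
Brook → Dunly → Wendle → Colne → Yarm → Neston: 1+1+6+3+6 = 17
Brook → Dunly → Marden → Yarm → Neston: 1+6+5+6 = 18
The minimum is 17 km via Brook → Dunly → Wendle → Colne → Yarm → Neston.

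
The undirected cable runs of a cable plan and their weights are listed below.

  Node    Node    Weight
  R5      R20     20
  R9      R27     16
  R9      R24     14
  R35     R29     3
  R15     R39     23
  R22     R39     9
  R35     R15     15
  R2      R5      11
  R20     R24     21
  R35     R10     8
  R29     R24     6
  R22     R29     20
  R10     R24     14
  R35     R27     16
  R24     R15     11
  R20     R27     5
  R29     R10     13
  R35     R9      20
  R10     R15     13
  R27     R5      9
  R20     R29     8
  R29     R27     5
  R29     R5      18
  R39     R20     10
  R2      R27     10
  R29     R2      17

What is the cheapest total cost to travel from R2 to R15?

32

Candidate routes:
R2 → R27 → R29 → R24 → R15: 10+5+6+11 = 32
R2 → R27 → R29 → R35 → R15: 10+5+3+15 = 33
The minimum is 32 via R2 → R27 → R29 → R24 → R15.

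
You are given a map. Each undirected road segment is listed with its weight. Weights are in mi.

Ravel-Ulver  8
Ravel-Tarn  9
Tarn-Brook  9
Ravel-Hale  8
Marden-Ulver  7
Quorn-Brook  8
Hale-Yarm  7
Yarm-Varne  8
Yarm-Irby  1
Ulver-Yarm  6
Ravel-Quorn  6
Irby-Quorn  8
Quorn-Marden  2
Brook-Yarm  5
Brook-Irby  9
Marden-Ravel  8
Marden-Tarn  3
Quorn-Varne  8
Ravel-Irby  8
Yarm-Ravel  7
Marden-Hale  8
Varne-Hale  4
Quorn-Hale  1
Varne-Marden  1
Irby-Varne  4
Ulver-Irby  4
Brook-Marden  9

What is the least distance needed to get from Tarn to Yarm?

9 mi

Shortest distances from Tarn:
Tarn: 0
Marden: 3  (via Tarn)
Varne: 4  (via Marden)
Quorn: 5  (via Marden)
Hale: 6  (via Quorn)
Irby: 8  (via Varne)
Ravel: 9  (via Tarn)
Yarm: 9  (via Irby)
Shortest route: Tarn–Marden–Varne–Irby–Yarm = 9 mi.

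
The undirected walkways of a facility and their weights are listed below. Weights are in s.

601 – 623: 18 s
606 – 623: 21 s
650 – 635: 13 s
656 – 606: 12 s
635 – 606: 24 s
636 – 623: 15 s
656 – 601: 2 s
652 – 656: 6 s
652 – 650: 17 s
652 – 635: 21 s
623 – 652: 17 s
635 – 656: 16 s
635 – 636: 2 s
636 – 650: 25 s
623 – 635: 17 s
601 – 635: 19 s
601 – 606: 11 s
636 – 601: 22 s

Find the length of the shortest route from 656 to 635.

16 s

Enumerating some paths:
656 - 601 - 636 - 635: 2+22+2 = 26
656 - 601 - 635: 2+19 = 21
656 - 652 - 635: 6+21 = 27
656 - 635: 16 = 16
The minimum is 16 s via 656 - 635.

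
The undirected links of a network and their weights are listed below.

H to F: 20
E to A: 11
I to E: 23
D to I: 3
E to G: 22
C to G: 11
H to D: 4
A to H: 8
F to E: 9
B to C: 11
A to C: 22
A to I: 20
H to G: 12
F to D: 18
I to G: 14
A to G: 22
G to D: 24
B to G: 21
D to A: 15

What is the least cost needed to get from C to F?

Settle nodes by increasing distance from C:
C: 0
B: 11  (via C)
G: 11  (via C)
A: 22  (via C)
H: 23  (via G)
I: 25  (via G)
D: 27  (via H)
E: 33  (via G)
F: 42  (via E)
Shortest route: C–G–E–F = 42.

42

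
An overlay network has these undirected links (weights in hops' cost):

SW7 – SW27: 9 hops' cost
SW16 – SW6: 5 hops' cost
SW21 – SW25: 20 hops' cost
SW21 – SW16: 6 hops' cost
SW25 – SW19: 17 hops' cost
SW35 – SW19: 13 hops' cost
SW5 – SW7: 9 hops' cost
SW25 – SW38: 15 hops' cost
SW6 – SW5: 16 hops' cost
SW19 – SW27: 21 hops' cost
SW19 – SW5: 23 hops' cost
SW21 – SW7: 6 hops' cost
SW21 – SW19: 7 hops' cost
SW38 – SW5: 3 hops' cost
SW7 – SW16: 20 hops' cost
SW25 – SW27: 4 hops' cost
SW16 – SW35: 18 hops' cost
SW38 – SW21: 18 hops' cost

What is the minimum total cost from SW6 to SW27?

Candidate routes:
SW6 → SW5 → SW7 → SW27: 16+9+9 = 34
SW6 → SW16 → SW21 → SW7 → SW27: 5+6+6+9 = 26
Cheapest is SW6 → SW16 → SW21 → SW7 → SW27 at 26 hops' cost.

26 hops' cost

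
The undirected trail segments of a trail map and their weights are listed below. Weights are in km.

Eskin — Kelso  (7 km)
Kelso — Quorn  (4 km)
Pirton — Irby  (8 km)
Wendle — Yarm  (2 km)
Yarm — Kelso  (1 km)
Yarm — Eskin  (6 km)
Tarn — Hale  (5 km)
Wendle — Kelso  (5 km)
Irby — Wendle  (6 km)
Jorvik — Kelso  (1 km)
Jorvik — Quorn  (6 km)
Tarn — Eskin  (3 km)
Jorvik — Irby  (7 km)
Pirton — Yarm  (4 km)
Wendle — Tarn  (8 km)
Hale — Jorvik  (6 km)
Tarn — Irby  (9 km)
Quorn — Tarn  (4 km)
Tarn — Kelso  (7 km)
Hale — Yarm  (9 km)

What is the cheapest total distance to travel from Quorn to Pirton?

9 km

Candidate routes:
Quorn - Jorvik - Kelso - Yarm - Pirton: 6+1+1+4 = 12
Quorn - Tarn - Kelso - Yarm - Pirton: 4+7+1+4 = 16
Quorn - Kelso - Yarm - Pirton: 4+1+4 = 9
Quorn - Kelso - Wendle - Yarm - Pirton: 4+5+2+4 = 15
The minimum is 9 km via Quorn - Kelso - Yarm - Pirton.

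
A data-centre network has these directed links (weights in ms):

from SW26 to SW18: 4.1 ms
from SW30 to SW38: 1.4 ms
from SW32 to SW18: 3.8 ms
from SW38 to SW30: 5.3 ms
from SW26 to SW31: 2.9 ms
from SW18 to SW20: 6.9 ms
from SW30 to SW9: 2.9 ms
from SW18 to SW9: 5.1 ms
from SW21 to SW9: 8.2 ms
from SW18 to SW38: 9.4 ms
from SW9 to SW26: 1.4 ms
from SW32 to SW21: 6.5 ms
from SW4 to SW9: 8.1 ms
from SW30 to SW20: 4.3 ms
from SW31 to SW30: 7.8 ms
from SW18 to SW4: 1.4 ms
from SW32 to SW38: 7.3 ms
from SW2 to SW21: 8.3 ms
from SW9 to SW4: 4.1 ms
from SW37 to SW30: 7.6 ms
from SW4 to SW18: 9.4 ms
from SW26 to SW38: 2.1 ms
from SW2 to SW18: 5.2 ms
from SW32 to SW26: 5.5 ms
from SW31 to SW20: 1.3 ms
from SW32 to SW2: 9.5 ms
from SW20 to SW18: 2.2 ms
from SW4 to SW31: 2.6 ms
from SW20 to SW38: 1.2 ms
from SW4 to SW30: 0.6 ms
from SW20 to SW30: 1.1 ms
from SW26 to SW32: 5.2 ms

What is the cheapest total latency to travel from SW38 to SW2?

Shortest distances from SW38:
SW38: 0
SW30: 5.3  (via SW38)
SW9: 8.2  (via SW30)
SW26: 9.6  (via SW9)
SW20: 9.6  (via SW30)
SW18: 11.8  (via SW20)
SW4: 12.3  (via SW9)
SW31: 12.5  (via SW26)
SW32: 14.8  (via SW26)
SW21: 21.3  (via SW32)
SW2: 24.3  (via SW32)
Shortest route: SW38 → SW30 → SW9 → SW26 → SW32 → SW2 = 24.3 ms.

24.3 ms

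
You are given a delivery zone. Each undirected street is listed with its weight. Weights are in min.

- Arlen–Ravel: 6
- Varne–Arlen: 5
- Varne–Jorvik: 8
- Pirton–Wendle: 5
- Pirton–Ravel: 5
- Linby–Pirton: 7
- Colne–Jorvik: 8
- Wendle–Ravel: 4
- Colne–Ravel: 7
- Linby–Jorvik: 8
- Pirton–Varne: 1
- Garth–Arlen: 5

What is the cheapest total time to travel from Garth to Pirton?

11 min

Compare a few routes:
Garth → Arlen → Ravel → Pirton: 5+6+5 = 16
Garth → Arlen → Varne → Pirton: 5+5+1 = 11
Cheapest is Garth → Arlen → Varne → Pirton at 11 min.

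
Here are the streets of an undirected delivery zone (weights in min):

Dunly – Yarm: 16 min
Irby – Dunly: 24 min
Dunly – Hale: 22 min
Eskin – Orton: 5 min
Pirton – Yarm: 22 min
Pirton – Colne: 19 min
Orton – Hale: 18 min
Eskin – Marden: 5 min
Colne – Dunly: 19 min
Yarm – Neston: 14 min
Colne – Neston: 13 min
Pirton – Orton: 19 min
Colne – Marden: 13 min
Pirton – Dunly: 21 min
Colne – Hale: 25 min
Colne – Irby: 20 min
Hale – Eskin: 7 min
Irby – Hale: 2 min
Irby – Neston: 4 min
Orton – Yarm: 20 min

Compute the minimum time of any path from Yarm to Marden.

30 min

Shortest distances from Yarm:
Yarm: 0
Neston: 14  (via Yarm)
Dunly: 16  (via Yarm)
Irby: 18  (via Neston)
Hale: 20  (via Irby)
Orton: 20  (via Yarm)
Pirton: 22  (via Yarm)
Eskin: 25  (via Orton)
Colne: 27  (via Neston)
Marden: 30  (via Eskin)
Shortest route: Yarm–Orton–Eskin–Marden = 30 min.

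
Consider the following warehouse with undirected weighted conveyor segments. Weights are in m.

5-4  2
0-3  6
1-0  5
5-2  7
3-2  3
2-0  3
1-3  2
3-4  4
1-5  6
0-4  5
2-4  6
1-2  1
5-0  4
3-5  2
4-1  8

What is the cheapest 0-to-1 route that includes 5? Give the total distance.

8 m

Shortest 0→5: 0 → 5 = 4
Shortest 5→1: 5 → 3 → 1 = 4
Total via 5: 4 + 4 = 8 m.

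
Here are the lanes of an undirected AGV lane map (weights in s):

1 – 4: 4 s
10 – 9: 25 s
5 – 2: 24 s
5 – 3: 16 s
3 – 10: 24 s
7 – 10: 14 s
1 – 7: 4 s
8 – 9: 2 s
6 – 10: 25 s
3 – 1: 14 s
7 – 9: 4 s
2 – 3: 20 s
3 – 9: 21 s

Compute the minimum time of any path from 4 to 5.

Enumerating some paths:
4 - 1 - 3 - 2 - 5: 4+14+20+24 = 62
4 - 1 - 3 - 5: 4+14+16 = 34
4 - 1 - 7 - 9 - 3 - 5: 4+4+4+21+16 = 49
4 - 1 - 7 - 10 - 3 - 5: 4+4+14+24+16 = 62
The minimum is 34 s via 4 - 1 - 3 - 5.

34 s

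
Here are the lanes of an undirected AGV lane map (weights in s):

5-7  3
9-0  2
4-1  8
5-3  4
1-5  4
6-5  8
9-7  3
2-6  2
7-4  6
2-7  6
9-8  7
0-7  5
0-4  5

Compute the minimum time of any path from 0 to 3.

12 s

Settle nodes by increasing distance from 0:
0: 0
9: 2  (via 0)
4: 5  (via 0)
7: 5  (via 0)
5: 8  (via 7)
8: 9  (via 9)
2: 11  (via 7)
1: 12  (via 5)
3: 12  (via 5)
Shortest route: 0–7–5–3 = 12 s.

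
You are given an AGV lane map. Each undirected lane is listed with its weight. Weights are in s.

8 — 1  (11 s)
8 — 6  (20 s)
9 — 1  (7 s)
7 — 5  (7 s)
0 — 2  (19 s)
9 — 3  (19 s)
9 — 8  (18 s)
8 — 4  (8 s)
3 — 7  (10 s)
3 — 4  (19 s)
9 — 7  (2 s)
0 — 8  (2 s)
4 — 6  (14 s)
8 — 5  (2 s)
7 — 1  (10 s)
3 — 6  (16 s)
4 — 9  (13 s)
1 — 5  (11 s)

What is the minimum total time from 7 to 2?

30 s

Shortest distances from 7:
7: 0
9: 2  (via 7)
5: 7  (via 7)
1: 9  (via 9)
8: 9  (via 5)
3: 10  (via 7)
0: 11  (via 8)
4: 15  (via 9)
6: 26  (via 3)
2: 30  (via 0)
Shortest route: 7–5–8–0–2 = 30 s.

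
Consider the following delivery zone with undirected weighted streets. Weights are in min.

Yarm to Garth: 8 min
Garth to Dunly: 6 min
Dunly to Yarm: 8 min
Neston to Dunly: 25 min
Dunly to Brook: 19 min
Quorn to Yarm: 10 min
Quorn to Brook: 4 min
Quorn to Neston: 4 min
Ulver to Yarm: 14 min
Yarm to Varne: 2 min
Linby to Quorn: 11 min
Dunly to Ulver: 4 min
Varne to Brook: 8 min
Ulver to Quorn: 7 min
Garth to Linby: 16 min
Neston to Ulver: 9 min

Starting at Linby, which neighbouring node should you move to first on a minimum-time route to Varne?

Quorn

Enumerating some paths:
Linby → Quorn → Brook → Varne: 11+4+8 = 23
Linby → Garth → Yarm → Varne: 16+8+2 = 26
Cheapest is Linby → Quorn → Brook → Varne at 23 min.
So from Linby the first move is to Quorn.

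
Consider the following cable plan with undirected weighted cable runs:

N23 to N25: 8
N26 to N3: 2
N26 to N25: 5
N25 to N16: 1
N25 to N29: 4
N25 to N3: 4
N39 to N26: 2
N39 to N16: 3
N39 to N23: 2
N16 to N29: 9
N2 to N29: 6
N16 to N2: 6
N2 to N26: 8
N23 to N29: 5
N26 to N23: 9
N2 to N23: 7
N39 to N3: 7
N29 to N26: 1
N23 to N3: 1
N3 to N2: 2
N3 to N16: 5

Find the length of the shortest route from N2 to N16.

6

Running Dijkstra from N2:
N2: 0
N3: 2  (via N2)
N23: 3  (via N3)
N26: 4  (via N3)
N39: 5  (via N23)
N29: 5  (via N26)
N16: 6  (via N2)
Shortest route: N2–N16 = 6.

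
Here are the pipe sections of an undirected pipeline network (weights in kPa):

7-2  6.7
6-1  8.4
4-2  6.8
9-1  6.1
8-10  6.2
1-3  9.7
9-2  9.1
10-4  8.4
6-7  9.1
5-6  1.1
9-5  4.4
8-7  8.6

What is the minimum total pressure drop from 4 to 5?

20.3 kPa

Shortest distances from 4:
4: 0
2: 6.8  (via 4)
10: 8.4  (via 4)
7: 13.5  (via 2)
8: 14.6  (via 10)
9: 15.9  (via 2)
5: 20.3  (via 9)
Shortest route: 4–2–9–5 = 20.3 kPa.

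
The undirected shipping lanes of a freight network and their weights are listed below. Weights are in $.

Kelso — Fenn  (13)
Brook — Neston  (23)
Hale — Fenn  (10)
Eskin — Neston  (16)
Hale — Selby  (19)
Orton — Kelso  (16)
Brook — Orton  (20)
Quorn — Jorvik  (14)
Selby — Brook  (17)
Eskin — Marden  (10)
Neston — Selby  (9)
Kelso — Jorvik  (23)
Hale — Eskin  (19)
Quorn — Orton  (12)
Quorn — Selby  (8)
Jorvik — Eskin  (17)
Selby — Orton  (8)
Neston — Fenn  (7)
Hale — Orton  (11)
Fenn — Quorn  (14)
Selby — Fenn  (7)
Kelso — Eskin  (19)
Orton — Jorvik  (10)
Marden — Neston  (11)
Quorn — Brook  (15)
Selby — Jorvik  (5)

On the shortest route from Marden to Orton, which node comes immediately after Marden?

Candidate routes:
Marden → Neston → Selby → Jorvik → Orton: 11+9+5+10 = 35
Marden → Neston → Fenn → Selby → Orton: 11+7+7+8 = 33
Marden → Neston → Selby → Orton: 11+9+8 = 28
Marden → Eskin → Jorvik → Orton: 10+17+10 = 37
Cheapest is Marden → Neston → Selby → Orton at $28.
So from Marden the first move is to Neston.

Neston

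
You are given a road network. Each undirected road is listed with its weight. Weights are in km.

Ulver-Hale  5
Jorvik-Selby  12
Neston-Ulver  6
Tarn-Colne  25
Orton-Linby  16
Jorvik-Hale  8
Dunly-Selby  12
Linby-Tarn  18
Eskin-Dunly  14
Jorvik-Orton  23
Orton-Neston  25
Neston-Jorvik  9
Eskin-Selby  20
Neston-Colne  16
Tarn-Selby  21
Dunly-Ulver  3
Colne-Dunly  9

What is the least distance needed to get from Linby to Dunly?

Shortest distances from Linby:
Linby: 0
Orton: 16  (via Linby)
Tarn: 18  (via Linby)
Jorvik: 39  (via Orton)
Selby: 39  (via Tarn)
Neston: 41  (via Orton)
Colne: 43  (via Tarn)
Ulver: 47  (via Neston)
Hale: 47  (via Jorvik)
Dunly: 50  (via Ulver)
Shortest route: Linby → Orton → Neston → Ulver → Dunly = 50 km.

50 km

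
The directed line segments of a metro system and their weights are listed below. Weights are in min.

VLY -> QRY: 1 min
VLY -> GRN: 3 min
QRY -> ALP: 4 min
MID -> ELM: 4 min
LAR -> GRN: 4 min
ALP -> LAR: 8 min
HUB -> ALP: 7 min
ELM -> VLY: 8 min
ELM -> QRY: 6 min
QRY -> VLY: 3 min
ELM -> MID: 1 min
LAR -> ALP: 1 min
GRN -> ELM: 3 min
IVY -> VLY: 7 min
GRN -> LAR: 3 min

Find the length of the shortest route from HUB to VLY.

Settle nodes by increasing distance from HUB:
HUB: 0
ALP: 7  (via HUB)
LAR: 15  (via ALP)
GRN: 19  (via LAR)
ELM: 22  (via GRN)
MID: 23  (via ELM)
QRY: 28  (via ELM)
VLY: 30  (via ELM)
Shortest route: HUB → ALP → LAR → GRN → ELM → VLY = 30 min.

30 min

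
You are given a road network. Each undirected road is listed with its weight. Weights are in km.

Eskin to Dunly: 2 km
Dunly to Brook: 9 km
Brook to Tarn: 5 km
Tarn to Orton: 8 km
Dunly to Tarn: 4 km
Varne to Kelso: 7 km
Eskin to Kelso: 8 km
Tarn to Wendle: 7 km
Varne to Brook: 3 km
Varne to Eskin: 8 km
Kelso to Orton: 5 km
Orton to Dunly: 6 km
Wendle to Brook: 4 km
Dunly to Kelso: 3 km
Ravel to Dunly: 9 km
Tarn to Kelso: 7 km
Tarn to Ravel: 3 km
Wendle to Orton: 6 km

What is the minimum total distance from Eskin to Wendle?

Shortest distances from Eskin:
Eskin: 0
Dunly: 2  (via Eskin)
Kelso: 5  (via Dunly)
Tarn: 6  (via Dunly)
Varne: 8  (via Eskin)
Orton: 8  (via Dunly)
Ravel: 9  (via Tarn)
Brook: 11  (via Dunly)
Wendle: 13  (via Tarn)
Shortest route: Eskin → Dunly → Tarn → Wendle = 13 km.

13 km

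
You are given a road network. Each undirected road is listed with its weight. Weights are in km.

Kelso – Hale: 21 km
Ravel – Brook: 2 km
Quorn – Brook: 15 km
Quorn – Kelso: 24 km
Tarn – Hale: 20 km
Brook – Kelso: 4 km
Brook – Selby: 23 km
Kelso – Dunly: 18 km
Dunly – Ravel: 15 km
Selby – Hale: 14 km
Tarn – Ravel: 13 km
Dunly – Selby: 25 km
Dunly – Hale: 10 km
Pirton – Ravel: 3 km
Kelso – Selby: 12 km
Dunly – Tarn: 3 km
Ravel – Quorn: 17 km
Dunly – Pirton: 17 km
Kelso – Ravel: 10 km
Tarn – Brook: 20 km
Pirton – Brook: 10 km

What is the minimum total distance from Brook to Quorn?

15 km

Settle nodes by increasing distance from Brook:
Brook: 0
Ravel: 2  (via Brook)
Kelso: 4  (via Brook)
Pirton: 5  (via Ravel)
Tarn: 15  (via Ravel)
Quorn: 15  (via Brook)
Shortest route: Brook–Quorn = 15 km.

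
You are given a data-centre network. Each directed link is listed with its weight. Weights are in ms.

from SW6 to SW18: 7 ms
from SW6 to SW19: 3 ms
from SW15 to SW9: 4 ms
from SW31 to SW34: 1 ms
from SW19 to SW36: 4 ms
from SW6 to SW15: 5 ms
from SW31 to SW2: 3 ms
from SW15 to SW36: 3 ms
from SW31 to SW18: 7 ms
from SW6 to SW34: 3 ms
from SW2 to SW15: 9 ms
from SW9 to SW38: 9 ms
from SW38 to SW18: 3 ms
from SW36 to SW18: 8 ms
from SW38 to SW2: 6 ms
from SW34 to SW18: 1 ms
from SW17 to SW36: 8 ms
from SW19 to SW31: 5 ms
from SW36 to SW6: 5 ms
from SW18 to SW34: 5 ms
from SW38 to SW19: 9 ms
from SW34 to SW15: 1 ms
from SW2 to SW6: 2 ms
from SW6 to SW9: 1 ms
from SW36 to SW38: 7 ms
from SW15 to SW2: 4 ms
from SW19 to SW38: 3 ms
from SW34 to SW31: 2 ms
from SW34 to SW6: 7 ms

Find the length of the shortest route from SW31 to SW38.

11 ms

Enumerating some paths:
SW31–SW34–SW15–SW36–SW38: 1+1+3+7 = 12
SW31–SW2–SW6–SW19–SW38: 3+2+3+3 = 11
The minimum is 11 ms via SW31–SW2–SW6–SW19–SW38.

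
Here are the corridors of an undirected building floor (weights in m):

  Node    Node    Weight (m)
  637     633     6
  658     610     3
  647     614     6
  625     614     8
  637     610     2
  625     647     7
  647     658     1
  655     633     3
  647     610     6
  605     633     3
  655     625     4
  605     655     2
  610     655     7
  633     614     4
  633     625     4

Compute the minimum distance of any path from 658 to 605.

12 m

Settle nodes by increasing distance from 658:
658: 0
647: 1  (via 658)
610: 3  (via 658)
637: 5  (via 610)
614: 7  (via 647)
625: 8  (via 647)
655: 10  (via 610)
633: 11  (via 637)
605: 12  (via 655)
Shortest route: 658–610–655–605 = 12 m.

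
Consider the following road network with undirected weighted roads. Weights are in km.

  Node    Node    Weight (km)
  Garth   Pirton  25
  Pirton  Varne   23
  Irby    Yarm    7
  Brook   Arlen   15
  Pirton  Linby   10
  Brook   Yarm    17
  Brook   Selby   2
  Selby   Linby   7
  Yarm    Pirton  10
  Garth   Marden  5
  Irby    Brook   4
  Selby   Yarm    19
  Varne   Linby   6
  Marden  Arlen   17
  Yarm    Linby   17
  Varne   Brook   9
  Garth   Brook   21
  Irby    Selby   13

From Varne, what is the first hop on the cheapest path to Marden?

Compare a few routes:
Varne → Brook → Arlen → Marden: 9+15+17 = 41
Varne → Linby → Pirton → Garth → Marden: 6+10+25+5 = 46
Varne → Brook → Garth → Marden: 9+21+5 = 35
Varne → Linby → Selby → Brook → Garth → Marden: 6+7+2+21+5 = 41
Cheapest is Varne → Brook → Garth → Marden at 35 km.
So from Varne the first move is to Brook.

Brook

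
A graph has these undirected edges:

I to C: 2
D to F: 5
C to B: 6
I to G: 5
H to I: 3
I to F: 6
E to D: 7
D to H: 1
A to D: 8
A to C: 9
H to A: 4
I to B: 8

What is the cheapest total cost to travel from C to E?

13

Running Dijkstra from C:
C: 0
I: 2  (via C)
H: 5  (via I)
B: 6  (via C)
D: 6  (via H)
G: 7  (via I)
F: 8  (via I)
A: 9  (via C)
E: 13  (via D)
Shortest route: C–I–H–D–E = 13.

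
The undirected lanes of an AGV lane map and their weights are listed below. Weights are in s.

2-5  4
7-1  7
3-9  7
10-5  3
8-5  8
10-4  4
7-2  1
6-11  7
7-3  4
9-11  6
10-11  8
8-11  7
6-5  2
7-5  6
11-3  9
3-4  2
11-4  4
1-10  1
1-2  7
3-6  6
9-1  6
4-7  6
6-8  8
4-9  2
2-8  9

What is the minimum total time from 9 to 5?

Running Dijkstra from 9:
9: 0
4: 2  (via 9)
3: 4  (via 4)
1: 6  (via 9)
10: 6  (via 4)
11: 6  (via 9)
7: 8  (via 4)
2: 9  (via 7)
5: 9  (via 10)
Shortest route: 9–4–10–5 = 9 s.

9 s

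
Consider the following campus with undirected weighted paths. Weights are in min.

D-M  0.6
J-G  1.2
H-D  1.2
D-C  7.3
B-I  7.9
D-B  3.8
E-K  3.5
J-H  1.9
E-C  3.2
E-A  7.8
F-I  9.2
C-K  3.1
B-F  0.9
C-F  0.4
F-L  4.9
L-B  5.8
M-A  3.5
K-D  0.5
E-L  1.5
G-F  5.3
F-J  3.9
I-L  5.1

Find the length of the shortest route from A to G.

8.4 min

Candidate routes:
A–M–D–K–C–F–J–G: 3.5+0.6+0.5+3.1+0.4+3.9+1.2 = 13.2
A–M–D–H–J–G: 3.5+0.6+1.2+1.9+1.2 = 8.4
Cheapest is A–M–D–H–J–G at 8.4 min.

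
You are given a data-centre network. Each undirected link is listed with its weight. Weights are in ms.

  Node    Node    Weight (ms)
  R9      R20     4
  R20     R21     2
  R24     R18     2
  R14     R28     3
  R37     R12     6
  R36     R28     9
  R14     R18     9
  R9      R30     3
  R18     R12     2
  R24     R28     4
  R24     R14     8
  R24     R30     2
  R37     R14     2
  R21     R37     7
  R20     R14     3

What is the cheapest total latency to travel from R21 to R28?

Enumerating some paths:
R21 - R20 - R14 - R28: 2+3+3 = 8
R21 - R20 - R14 - R24 - R28: 2+3+8+4 = 17
R21 - R37 - R14 - R28: 7+2+3 = 12
R21 - R20 - R9 - R30 - R24 - R28: 2+4+3+2+4 = 15
The minimum is 8 ms via R21 - R20 - R14 - R28.

8 ms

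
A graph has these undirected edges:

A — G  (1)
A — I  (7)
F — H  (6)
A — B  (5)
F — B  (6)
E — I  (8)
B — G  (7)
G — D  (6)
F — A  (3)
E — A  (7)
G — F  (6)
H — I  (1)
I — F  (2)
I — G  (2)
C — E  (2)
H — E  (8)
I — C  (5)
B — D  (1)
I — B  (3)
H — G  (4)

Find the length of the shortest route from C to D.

9

Enumerating some paths:
C - I - G - D: 5+2+6 = 13
C - E - I - B - D: 2+8+3+1 = 14
C - I - G - A - B - D: 5+2+1+5+1 = 14
C - I - B - D: 5+3+1 = 9
The minimum is 9 via C - I - B - D.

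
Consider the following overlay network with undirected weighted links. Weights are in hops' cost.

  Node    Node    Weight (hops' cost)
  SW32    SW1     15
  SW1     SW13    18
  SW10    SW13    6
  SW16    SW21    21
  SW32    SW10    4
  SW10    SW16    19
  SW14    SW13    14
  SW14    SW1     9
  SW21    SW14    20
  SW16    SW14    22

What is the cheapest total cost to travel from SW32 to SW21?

Running Dijkstra from SW32:
SW32: 0
SW10: 4  (via SW32)
SW13: 10  (via SW10)
SW1: 15  (via SW32)
SW16: 23  (via SW10)
SW14: 24  (via SW13)
SW21: 44  (via SW16)
Shortest route: SW32–SW10–SW16–SW21 = 44 hops' cost.

44 hops' cost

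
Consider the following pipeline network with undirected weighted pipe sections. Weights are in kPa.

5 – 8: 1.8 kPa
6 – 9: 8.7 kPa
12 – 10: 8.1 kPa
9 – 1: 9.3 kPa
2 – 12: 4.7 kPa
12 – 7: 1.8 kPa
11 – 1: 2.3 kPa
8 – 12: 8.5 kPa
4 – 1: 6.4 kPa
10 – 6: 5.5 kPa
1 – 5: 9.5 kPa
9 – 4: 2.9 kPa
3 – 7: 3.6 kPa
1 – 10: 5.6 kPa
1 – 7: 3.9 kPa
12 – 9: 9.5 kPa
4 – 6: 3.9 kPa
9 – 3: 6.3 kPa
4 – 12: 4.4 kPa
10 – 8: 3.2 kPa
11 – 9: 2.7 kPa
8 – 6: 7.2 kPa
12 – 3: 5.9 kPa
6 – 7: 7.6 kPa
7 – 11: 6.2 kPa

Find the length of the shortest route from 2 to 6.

Candidate routes:
2 → 12 → 4 → 6: 4.7+4.4+3.9 = 13
2 → 12 → 10 → 6: 4.7+8.1+5.5 = 18.3
2 → 12 → 7 → 6: 4.7+1.8+7.6 = 14.1
The minimum is 13 kPa via 2 → 12 → 4 → 6.

13 kPa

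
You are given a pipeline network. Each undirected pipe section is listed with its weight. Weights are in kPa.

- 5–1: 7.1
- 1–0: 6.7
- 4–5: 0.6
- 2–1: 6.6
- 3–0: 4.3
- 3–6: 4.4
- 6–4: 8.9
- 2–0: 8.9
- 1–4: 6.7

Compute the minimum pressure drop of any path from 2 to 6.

Enumerating some paths:
2–1–4–6: 6.6+6.7+8.9 = 22.2
2–0–3–6: 8.9+4.3+4.4 = 17.6
2–1–0–3–6: 6.6+6.7+4.3+4.4 = 22
The minimum is 17.6 kPa via 2–0–3–6.

17.6 kPa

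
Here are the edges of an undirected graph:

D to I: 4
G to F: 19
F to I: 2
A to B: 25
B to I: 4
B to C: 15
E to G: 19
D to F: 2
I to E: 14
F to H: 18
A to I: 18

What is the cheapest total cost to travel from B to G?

25

Candidate routes:
B–I–D–F–G: 4+4+2+19 = 29
B–I–F–G: 4+2+19 = 25
Cheapest is B–I–F–G at 25.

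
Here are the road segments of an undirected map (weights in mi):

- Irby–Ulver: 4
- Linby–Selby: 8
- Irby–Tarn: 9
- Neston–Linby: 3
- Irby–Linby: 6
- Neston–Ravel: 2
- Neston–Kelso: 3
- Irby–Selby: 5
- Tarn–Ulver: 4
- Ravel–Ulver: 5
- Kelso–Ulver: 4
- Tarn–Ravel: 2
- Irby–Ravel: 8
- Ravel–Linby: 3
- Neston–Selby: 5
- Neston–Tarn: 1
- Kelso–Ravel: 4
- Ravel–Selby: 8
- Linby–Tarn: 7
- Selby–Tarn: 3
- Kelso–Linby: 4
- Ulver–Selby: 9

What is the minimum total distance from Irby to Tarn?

8 mi

Compare a few routes:
Irby - Linby - Neston - Tarn: 6+3+1 = 10
Irby - Tarn: 9 = 9
Irby - Ravel - Tarn: 8+2 = 10
Irby - Ulver - Tarn: 4+4 = 8
The minimum is 8 mi via Irby - Ulver - Tarn.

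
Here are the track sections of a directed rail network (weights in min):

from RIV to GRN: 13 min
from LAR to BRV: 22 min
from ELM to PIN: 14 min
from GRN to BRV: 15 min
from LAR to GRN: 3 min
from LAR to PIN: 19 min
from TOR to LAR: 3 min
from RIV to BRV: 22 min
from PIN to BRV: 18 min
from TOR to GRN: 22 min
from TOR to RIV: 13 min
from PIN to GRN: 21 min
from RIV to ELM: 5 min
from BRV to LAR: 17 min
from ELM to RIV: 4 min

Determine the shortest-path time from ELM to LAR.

43 min

Compare a few routes:
ELM–RIV–GRN–BRV–LAR: 4+13+15+17 = 49
ELM–PIN–BRV–LAR: 14+18+17 = 49
ELM–RIV–BRV–LAR: 4+22+17 = 43
Cheapest is ELM–RIV–BRV–LAR at 43 min.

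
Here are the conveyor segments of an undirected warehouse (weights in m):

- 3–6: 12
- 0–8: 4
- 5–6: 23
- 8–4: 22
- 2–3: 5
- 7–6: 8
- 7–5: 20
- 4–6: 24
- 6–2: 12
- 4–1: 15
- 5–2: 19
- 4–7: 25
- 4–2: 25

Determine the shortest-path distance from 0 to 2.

Compare a few routes:
0 → 8 → 4 → 6 → 2: 4+22+24+12 = 62
0 → 8 → 4 → 2: 4+22+25 = 51
The minimum is 51 m via 0 → 8 → 4 → 2.

51 m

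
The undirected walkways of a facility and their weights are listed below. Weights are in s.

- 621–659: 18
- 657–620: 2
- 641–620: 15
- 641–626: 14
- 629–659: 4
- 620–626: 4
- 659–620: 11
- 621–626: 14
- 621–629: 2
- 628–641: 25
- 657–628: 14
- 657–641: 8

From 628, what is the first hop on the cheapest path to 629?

657

Candidate routes:
628 → 657 → 620 → 659 → 621 → 629: 14+2+11+18+2 = 47
628 → 657 → 620 → 626 → 621 → 629: 14+2+4+14+2 = 36
628 → 657 → 620 → 659 → 629: 14+2+11+4 = 31
Cheapest is 628 → 657 → 620 → 659 → 629 at 31 s.
So from 628 the first move is to 657.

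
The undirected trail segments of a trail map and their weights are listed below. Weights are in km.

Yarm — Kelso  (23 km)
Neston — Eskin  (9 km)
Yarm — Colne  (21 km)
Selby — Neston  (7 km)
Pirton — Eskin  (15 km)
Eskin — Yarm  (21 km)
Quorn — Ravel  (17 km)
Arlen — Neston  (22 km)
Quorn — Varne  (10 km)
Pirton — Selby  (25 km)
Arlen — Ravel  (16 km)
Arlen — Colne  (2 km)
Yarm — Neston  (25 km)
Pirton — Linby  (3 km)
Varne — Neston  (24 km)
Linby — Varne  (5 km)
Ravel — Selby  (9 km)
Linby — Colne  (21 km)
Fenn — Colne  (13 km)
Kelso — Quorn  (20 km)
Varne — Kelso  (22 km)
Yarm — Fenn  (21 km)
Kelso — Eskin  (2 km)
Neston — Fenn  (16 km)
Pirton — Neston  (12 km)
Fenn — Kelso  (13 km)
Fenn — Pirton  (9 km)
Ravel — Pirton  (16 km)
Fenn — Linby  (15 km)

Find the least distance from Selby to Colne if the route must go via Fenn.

36 km

Best Selby to Fenn: Selby → Neston → Fenn costing 23
Best Fenn to Colne: Fenn → Colne costing 13
Total via Fenn: 23 + 13 = 36 km.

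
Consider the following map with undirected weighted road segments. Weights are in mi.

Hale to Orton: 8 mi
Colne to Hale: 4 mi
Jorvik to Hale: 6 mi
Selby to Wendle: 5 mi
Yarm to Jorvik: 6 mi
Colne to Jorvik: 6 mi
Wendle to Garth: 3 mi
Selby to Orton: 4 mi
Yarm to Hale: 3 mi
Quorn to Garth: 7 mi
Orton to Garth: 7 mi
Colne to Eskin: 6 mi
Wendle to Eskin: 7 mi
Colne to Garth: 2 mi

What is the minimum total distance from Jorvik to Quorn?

15 mi

Running Dijkstra from Jorvik:
Jorvik: 0
Hale: 6  (via Jorvik)
Colne: 6  (via Jorvik)
Yarm: 6  (via Jorvik)
Garth: 8  (via Colne)
Wendle: 11  (via Garth)
Eskin: 12  (via Colne)
Orton: 14  (via Hale)
Quorn: 15  (via Garth)
Shortest route: Jorvik → Colne → Garth → Quorn = 15 mi.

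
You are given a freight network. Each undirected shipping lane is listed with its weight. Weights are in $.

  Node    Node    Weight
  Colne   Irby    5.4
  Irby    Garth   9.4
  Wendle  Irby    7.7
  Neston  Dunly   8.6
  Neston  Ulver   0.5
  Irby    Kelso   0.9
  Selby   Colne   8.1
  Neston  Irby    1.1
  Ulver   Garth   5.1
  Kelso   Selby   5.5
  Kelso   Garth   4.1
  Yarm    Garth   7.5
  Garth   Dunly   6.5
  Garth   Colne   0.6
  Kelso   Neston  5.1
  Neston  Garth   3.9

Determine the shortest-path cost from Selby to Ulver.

$8

Candidate routes:
Selby → Kelso → Irby → Neston → Ulver: 5.5+0.9+1.1+0.5 = 8
Selby → Colne → Garth → Neston → Ulver: 8.1+0.6+3.9+0.5 = 13.1
Selby → Kelso → Neston → Ulver: 5.5+5.1+0.5 = 11.1
Cheapest is Selby → Kelso → Irby → Neston → Ulver at $8.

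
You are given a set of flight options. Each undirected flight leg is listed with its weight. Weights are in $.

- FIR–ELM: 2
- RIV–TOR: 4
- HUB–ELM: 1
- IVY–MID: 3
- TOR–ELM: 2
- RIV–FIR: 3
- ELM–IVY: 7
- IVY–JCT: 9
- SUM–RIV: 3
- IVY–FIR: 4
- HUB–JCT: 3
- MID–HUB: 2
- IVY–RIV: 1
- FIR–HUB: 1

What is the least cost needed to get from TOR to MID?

Compare a few routes:
TOR–ELM–FIR–HUB–MID: 2+2+1+2 = 7
TOR–ELM–HUB–MID: 2+1+2 = 5
TOR–RIV–IVY–MID: 4+1+3 = 8
The minimum is $5 via TOR–ELM–HUB–MID.

$5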